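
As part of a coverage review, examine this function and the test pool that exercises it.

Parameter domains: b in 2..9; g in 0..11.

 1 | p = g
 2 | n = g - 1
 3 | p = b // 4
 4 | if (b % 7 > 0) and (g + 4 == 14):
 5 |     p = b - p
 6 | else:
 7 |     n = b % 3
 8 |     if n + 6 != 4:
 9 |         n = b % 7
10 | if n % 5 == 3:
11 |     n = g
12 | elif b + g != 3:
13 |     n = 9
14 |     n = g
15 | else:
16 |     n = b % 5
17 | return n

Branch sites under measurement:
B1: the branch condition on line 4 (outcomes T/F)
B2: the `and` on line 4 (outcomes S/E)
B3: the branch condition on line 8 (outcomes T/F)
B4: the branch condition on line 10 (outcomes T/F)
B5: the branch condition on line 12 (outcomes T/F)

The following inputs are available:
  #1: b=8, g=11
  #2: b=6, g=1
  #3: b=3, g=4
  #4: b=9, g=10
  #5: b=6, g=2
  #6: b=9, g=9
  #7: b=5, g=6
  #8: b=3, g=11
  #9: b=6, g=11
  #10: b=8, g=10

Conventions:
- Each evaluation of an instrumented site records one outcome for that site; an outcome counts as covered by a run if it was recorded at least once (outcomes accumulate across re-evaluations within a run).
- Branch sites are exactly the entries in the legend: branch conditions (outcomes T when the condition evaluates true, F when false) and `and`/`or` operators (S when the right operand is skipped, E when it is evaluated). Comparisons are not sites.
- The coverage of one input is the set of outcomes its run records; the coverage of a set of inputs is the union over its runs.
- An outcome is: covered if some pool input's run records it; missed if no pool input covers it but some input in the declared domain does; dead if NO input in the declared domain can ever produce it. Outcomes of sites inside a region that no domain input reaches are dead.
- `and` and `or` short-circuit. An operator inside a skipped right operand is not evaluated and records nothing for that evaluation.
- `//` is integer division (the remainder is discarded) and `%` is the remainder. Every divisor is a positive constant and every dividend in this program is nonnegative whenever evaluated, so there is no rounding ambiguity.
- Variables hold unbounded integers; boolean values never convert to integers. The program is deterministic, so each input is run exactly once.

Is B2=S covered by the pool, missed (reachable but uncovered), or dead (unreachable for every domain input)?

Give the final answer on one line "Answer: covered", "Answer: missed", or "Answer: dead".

no pool input records B2=S
but domain input (b=7, g=0) does record it -> reachable, so missed

Answer: missed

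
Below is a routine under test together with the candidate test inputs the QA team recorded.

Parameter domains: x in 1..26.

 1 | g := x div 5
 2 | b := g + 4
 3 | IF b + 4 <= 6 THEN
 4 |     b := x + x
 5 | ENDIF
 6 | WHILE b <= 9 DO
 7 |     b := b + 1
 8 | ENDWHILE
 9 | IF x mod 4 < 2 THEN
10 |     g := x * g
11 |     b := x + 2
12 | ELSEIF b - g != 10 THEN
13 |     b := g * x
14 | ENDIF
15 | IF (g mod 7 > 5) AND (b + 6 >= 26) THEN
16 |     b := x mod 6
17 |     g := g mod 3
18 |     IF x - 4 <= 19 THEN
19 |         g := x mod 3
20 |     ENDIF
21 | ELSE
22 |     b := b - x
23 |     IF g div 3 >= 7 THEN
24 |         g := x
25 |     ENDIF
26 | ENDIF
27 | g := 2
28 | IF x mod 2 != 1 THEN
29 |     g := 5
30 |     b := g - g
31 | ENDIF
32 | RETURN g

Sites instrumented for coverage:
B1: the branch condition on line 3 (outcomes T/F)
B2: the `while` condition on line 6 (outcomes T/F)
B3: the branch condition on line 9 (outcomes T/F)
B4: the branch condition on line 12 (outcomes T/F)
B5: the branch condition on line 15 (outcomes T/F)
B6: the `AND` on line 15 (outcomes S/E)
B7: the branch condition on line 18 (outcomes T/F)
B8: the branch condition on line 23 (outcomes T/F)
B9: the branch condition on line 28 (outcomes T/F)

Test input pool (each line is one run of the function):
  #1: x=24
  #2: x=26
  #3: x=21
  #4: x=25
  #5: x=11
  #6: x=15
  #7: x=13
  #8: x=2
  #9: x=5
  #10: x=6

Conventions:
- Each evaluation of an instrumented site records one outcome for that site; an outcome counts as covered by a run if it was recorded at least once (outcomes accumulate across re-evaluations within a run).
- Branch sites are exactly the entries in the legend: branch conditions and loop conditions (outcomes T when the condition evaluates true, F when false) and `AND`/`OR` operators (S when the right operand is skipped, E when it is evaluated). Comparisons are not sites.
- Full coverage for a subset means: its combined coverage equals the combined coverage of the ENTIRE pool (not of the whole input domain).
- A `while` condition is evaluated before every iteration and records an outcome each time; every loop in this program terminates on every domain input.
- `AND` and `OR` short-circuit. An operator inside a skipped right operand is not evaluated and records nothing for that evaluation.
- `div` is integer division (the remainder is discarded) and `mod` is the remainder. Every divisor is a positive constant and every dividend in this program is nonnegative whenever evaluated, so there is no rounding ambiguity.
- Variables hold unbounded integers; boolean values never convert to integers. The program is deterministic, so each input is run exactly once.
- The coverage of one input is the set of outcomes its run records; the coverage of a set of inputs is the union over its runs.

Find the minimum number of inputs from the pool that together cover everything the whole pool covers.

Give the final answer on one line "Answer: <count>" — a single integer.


run #1 (x=24) runs B1->F, B2->T, B2->T, B2->F, B3->T, B6->S, B5->F, B8->T, B9->T; records B1=F, B2=T, B2=F, B3=T, B5=F, B6=S, B8=T, B9=T
run #2 (x=26) runs B1->F, B2->T, B2->F, B3->F, B4->T, B6->S, B5->F, B8->F, B9->T; records B1=F, B2=T, B2=F, B3=F, B4=T, B5=F, B6=S, B8=F, B9=T
run #3 (x=21) runs B1->F, B2->T, B2->T, B2->F, B3->T, B6->S, B5->F, B8->T, B9->F; records B1=F, B2=T, B2=F, B3=T, B5=F, B6=S, B8=T, B9=F
run #4 (x=25) runs B1->F, B2->T, B2->F, B3->T, B6->E, B5->T, B7->F, B9->F; records B1=F, B2=T, B2=F, B3=T, B5=T, B6=E, B7=F, B9=F
run #5 (x=11) runs B1->F, B2->T, B2->T, B2->T, B2->T, B2->F, B3->F, B4->T, B6->S, B5->F, B8->F, B9->F; records B1=F, B2=T, B2=F, B3=F, B4=T, B5=F, B6=S, B8=F, B9=F
run #6 (x=15) runs B1->F, B2->T, B2->T, B2->T, B2->F, B3->F, B4->T, B6->S, B5->F, B8->F, B9->F; records B1=F, B2=T, B2=F, B3=F, B4=T, B5=F, B6=S, B8=F, B9=F
run #7 (x=13) runs B1->F, B2->T, B2->T, B2->T, B2->T, B2->F, B3->T, B6->S, B5->F, B8->T, B9->F; records B1=F, B2=T, B2=F, B3=T, B5=F, B6=S, B8=T, B9=F
run #8 (x=2) runs B1->F, B2->T, B2->T, B2->T, B2->T, B2->T, B2->T, B2->F, B3->F, B4->F, B6->S, B5->F, B8->F, B9->T; records B1=F, B2=T, B2=F, B3=F, B4=F, B5=F, B6=S, B8=F, B9=T
run #9 (x=5) runs B1->F, B2->T, B2->T, B2->T, B2->T, B2->T, B2->F, B3->T, B6->S, B5->F, B8->F, B9->F; records B1=F, B2=T, B2=F, B3=T, B5=F, B6=S, B8=F, B9=F
run #10 (x=6) runs B1->F, B2->T, B2->T, B2->T, B2->T, B2->T, B2->F, B3->F, B4->T, B6->S, B5->F, B8->F, B9->T; records B1=F, B2=T, B2=F, B3=F, B4=T, B5=F, B6=S, B8=F, B9=T
union over all inputs: B1=F, B2=T, B2=F, B3=T, B3=F, B4=T, B4=F, B5=T, B5=F, B6=S, B6=E, B7=F, B8=T, B8=F, B9=T, B9=F (16 outcomes)
every size-1 subset falls short of the 16 outcomes (best: 9/16)
every size-2 subset falls short of the 16 outcomes (best: 14/16)
every size-3 subset falls short of the 16 outcomes (best: 15/16)
size 4: inputs {1, 2, 4, 8} cover all 16 outcomes, and no lexicographically smaller subset of this size does
Answer: 4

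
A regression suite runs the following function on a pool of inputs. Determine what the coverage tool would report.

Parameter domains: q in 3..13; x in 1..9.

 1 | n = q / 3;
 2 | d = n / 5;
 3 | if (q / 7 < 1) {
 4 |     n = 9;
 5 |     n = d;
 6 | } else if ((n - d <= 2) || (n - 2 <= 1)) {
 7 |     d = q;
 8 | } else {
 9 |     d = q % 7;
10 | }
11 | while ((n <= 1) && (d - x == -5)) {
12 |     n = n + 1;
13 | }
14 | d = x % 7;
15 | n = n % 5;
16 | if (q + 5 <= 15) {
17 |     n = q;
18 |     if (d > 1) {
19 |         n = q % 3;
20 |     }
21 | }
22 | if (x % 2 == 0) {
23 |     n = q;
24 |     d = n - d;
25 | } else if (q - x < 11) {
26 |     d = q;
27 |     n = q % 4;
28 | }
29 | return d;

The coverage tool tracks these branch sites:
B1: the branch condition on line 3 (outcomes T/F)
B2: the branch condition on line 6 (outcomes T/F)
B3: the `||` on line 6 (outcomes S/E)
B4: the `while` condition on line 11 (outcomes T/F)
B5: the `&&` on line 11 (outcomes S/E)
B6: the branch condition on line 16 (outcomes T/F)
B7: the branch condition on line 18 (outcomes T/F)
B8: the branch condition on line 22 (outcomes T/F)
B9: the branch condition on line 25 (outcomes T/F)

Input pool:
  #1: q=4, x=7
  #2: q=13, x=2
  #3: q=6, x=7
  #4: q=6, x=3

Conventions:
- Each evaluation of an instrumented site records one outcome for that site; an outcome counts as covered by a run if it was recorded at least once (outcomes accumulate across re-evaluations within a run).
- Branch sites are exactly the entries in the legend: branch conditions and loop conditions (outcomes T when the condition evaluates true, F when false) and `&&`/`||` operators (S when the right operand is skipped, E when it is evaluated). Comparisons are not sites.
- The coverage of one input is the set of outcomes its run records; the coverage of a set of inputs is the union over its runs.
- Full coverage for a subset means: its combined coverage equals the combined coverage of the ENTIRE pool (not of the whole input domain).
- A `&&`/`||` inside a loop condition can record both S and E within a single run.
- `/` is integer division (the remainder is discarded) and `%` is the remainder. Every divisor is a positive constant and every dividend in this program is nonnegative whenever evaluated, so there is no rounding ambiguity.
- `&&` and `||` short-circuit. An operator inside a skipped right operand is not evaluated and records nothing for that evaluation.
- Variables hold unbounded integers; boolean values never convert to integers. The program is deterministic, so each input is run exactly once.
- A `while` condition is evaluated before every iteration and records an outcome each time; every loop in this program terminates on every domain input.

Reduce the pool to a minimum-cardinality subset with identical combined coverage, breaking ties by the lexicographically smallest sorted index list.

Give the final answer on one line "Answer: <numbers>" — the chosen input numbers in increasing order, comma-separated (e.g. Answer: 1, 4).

test 1 (q=4, x=7) hits B1=T, B4=F, B5=E, B6=T, B7=F, B8=F, B9=T
test 2 (q=13, x=2) hits B1=F, B2=F, B3=E, B4=F, B5=S, B6=F, B8=T
test 3 (q=6, x=7) hits B1=T, B4=F, B5=E, B6=T, B7=F, B8=F, B9=T
test 4 (q=6, x=3) hits B1=T, B4=F, B5=E, B6=T, B7=T, B8=F, B9=T
the full pool covers 14 outcomes: B1=T, B1=F, B2=F, B3=E, B4=F, B5=S, B5=E, B6=T, B6=F, B7=T, B7=F, B8=T, B8=F, B9=T
checked all size-1 subsets: none covers 14 outcomes (max 7/14)
checked all size-2 subsets: none covers 14 outcomes (max 13/14)
size 3: inputs {1, 2, 4} cover all 14 outcomes, and no lexicographically smaller subset of this size does

Answer: 1, 2, 4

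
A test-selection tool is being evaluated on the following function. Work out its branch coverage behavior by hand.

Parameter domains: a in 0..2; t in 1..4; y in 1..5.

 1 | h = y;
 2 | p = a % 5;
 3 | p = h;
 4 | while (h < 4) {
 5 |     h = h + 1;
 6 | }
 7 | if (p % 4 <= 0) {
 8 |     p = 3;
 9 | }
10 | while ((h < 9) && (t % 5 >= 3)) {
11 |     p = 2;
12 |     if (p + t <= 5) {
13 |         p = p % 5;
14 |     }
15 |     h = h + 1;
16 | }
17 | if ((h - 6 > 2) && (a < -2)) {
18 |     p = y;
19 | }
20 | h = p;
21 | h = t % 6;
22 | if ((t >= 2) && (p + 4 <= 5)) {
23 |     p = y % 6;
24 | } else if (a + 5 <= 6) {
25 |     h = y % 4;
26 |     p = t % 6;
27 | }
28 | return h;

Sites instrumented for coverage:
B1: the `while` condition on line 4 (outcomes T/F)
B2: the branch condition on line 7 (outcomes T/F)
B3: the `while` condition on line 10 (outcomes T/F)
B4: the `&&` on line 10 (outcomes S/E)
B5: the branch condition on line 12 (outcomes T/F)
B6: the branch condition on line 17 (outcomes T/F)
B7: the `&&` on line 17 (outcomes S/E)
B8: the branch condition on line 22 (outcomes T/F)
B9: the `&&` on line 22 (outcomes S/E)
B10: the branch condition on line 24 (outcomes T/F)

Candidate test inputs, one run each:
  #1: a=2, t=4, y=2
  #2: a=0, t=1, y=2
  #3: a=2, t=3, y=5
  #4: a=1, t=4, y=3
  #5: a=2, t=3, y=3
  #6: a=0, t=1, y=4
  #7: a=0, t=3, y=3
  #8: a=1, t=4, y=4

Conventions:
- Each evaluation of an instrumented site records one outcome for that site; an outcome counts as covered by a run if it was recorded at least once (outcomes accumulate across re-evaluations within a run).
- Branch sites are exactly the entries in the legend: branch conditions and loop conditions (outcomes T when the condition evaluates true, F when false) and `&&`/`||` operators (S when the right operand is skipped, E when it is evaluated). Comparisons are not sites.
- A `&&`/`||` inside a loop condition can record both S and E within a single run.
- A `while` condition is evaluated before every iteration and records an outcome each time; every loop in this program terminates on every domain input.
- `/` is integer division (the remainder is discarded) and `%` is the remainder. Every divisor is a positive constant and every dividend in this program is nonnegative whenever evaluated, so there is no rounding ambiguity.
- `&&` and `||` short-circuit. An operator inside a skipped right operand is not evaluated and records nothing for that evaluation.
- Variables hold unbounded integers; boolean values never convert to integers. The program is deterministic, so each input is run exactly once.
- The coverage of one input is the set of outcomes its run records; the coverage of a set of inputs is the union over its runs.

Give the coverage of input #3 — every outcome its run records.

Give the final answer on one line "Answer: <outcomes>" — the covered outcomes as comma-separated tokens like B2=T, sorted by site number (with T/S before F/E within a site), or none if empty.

Running input #3 (a=2, t=3, y=5), event by event:
  B1->F, B2->F, B4->E, B3->T, B5->T, B4->E, B3->T, B5->T, B4->E, B3->T
  B5->T, B4->E, B3->T, B5->T, B4->S, B3->F, B7->E, B6->F, B9->E, B8->F
  B10->F
deduplicating events, the covered set is: B1=F, B2=F, B3=T, B3=F, B4=S, B4=E, B5=T, B6=F, B7=E, B8=F, B9=E, B10=F

Answer: B1=F, B2=F, B3=T, B3=F, B4=S, B4=E, B5=T, B6=F, B7=E, B8=F, B9=E, B10=F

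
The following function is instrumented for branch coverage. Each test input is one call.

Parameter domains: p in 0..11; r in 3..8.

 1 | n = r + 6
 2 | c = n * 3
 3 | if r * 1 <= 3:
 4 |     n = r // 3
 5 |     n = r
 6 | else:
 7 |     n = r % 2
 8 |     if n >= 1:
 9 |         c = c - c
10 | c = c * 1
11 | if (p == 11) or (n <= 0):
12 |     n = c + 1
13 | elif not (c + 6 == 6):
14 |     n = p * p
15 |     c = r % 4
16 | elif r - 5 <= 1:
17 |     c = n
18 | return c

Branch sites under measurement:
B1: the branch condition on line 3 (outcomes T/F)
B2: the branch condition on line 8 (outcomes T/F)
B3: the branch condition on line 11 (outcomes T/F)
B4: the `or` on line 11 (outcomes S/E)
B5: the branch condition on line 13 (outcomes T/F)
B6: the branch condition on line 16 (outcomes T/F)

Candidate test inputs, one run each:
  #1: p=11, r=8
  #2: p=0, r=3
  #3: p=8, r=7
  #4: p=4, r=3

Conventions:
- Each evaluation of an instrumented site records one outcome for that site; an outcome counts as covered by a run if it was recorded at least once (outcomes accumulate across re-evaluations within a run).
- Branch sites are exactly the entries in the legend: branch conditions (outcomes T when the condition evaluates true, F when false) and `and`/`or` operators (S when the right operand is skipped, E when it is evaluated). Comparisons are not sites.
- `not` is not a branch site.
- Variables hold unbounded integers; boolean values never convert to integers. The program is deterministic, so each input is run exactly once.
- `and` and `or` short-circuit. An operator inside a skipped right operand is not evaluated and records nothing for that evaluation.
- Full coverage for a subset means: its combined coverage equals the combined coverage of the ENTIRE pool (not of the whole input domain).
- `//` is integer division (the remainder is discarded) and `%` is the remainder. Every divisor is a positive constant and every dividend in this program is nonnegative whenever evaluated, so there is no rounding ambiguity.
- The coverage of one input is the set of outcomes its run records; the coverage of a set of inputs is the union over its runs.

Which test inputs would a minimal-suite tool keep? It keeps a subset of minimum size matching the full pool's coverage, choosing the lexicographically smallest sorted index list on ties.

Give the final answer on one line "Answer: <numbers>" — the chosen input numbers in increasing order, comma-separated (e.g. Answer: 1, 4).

run #1 (p=11, r=8) records B1=F, B2=F, B3=T, B4=S
run #2 (p=0, r=3) records B1=T, B3=F, B4=E, B5=T
run #3 (p=8, r=7) records B1=F, B2=T, B3=F, B4=E, B5=F, B6=F
run #4 (p=4, r=3) records B1=T, B3=F, B4=E, B5=T
the full pool covers 11 outcomes: B1=T, B1=F, B2=T, B2=F, B3=T, B3=F, B4=S, B4=E, B5=T, B5=F, B6=F
every size-1 subset falls short of the 11 outcomes (best: 6/11)
every size-2 subset falls short of the 11 outcomes (best: 9/11)
the canonical winner is {1, 2, 3}: size 3, full 11-outcome coverage, earliest index list among size-3 covers

Answer: 1, 2, 3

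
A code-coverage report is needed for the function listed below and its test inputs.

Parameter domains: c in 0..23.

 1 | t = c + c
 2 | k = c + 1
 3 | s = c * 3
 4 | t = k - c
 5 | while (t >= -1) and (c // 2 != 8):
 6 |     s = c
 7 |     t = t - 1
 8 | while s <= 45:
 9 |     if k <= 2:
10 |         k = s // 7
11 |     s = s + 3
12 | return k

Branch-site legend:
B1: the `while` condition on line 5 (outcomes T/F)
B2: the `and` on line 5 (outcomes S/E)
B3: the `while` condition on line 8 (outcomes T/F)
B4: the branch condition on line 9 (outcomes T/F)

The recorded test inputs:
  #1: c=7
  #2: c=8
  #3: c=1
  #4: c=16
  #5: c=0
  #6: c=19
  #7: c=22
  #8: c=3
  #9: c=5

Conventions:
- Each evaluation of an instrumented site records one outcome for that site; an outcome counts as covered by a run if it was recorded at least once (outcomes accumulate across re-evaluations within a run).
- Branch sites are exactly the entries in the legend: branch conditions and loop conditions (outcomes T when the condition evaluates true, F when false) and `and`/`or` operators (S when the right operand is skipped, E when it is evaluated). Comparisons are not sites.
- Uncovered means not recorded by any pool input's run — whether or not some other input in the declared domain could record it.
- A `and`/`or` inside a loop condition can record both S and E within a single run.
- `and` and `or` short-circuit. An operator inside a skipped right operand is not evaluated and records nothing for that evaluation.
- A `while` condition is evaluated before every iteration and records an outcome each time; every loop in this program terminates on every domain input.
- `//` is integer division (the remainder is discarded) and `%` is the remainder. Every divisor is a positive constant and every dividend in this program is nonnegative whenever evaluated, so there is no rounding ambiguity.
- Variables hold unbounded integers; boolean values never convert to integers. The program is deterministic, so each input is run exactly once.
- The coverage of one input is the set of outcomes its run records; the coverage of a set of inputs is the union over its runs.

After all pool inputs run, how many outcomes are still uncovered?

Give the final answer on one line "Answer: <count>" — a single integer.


test 1 (c=7) hits B1=T, B1=F, B2=S, B2=E, B3=T, B3=F, B4=F
test 2 (c=8) hits B1=T, B1=F, B2=S, B2=E, B3=T, B3=F, B4=F
test 3 (c=1) hits B1=T, B1=F, B2=S, B2=E, B3=T, B3=F, B4=T, B4=F
test 4 (c=16) hits B1=F, B2=E, B3=F
test 5 (c=0) hits B1=T, B1=F, B2=S, B2=E, B3=T, B3=F, B4=T, B4=F
test 6 (c=19) hits B1=T, B1=F, B2=S, B2=E, B3=T, B3=F, B4=F
test 7 (c=22) hits B1=T, B1=F, B2=S, B2=E, B3=T, B3=F, B4=F
test 8 (c=3) hits B1=T, B1=F, B2=S, B2=E, B3=T, B3=F, B4=F
test 9 (c=5) hits B1=T, B1=F, B2=S, B2=E, B3=T, B3=F, B4=F
union over the pool: B1=T, B1=F, B2=S, B2=E, B3=T, B3=F, B4=T, B4=F
uncovered (0 of 8): none
Answer: 0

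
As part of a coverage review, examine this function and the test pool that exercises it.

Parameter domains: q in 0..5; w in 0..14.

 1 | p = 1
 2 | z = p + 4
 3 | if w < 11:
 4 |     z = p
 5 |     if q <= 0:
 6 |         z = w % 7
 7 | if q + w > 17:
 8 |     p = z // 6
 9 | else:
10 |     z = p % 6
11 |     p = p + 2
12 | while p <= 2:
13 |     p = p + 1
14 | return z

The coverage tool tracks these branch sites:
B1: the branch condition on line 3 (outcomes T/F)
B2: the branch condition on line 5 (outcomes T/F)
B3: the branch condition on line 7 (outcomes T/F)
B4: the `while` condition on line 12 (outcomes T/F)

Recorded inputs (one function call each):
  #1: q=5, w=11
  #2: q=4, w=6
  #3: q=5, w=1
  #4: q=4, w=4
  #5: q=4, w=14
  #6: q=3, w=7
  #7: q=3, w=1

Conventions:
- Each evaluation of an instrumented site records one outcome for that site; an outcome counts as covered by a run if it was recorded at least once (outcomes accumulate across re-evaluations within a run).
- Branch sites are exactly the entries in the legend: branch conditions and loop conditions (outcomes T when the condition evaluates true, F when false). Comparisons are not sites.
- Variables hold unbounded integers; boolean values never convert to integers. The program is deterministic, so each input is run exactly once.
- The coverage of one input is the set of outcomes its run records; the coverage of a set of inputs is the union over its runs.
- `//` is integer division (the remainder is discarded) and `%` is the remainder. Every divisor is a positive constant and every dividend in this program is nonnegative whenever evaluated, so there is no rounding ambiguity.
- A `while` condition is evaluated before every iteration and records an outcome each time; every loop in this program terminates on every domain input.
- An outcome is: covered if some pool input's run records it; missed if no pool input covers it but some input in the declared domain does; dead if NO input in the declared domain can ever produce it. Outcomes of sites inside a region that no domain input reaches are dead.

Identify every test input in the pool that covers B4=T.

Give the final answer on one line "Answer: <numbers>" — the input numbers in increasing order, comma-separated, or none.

input #1 (q=5, w=11): never hits B4=T
input #2 (q=4, w=6): never hits B4=T
input #3 (q=5, w=1): never hits B4=T
input #4 (q=4, w=4): never hits B4=T
input #5 (q=4, w=14): hits B4=T
input #6 (q=3, w=7): never hits B4=T
input #7 (q=3, w=1): never hits B4=T

Answer: 5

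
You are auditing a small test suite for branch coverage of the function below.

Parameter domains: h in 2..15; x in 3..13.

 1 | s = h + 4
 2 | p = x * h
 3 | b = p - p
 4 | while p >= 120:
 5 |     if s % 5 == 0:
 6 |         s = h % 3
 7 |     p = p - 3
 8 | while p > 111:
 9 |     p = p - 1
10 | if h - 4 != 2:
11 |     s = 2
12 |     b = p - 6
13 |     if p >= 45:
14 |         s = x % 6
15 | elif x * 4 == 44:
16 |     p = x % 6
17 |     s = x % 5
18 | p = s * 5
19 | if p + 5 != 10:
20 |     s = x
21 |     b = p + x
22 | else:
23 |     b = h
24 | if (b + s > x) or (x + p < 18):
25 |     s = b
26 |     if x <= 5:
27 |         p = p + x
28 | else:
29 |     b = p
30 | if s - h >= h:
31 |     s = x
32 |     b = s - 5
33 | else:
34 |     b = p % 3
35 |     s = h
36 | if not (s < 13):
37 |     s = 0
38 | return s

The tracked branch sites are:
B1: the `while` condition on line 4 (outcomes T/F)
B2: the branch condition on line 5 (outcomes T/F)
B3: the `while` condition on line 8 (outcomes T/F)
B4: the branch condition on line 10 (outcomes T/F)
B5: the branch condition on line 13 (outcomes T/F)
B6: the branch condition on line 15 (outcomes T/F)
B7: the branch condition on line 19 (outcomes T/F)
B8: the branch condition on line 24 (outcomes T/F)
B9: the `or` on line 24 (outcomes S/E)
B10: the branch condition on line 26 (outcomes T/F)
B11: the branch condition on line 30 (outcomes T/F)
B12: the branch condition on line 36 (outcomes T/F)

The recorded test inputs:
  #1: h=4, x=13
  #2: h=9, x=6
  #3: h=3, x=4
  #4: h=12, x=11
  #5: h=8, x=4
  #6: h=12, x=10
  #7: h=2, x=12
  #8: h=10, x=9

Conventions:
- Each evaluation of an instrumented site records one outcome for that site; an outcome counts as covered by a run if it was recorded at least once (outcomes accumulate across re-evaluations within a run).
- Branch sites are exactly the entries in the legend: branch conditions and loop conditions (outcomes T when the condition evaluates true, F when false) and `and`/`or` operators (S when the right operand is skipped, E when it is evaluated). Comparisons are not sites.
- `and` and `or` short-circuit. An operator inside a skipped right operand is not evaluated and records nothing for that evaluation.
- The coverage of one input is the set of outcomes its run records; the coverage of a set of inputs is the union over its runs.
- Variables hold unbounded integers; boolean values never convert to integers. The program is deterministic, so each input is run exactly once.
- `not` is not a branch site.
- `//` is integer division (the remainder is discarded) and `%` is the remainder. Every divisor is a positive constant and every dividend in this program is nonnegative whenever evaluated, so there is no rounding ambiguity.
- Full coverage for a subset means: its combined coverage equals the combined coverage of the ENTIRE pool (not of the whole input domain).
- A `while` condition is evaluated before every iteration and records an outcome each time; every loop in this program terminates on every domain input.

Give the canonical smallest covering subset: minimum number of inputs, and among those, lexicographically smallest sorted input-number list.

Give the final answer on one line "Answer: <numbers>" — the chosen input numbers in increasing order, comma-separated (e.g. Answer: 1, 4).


test 1 (h=4, x=13) fires B1->F, B3->F, B4->T, B5->T, B7->F, B9->E, B8->F, B11->F, B12->F; hits B1=F, B3=F, B4=T, B5=T, B7=F, B8=F, B9=E, B11=F, B12=F
test 2 (h=9, x=6) fires B1->F, B3->F, B4->T, B5->T, B7->T, B9->S, B8->T, B10->F, B11->F, B12->F; hits B1=F, B3=F, B4=T, B5=T, B7=T, B8=T, B9=S, B10=F, B11=F, B12=F
test 3 (h=3, x=4) fires B1->F, B3->F, B4->T, B5->F, B7->T, B9->S, B8->T, B10->T, B11->T, B12->F; hits B1=F, B3=F, B4=T, B5=F, B7=T, B8=T, B9=S, B10=T, B11=T, B12=F
test 4 (h=12, x=11) fires B1->T, B2->F, B1->T, B2->F, B1->T, B2->F, B1->T, B2->F, B1->T, B2->F, B1->F, B3->T, B3->T, B3->T, ...; hits B1=T, B1=F, B2=F, B3=T, B3=F, B4=T, B5=T, B7=T, B8=T, B9=S, B10=F, B11=T, B12=F
test 5 (h=8, x=4) fires B1->F, B3->F, B4->T, B5->F, B7->T, B9->S, B8->T, B10->T, B11->F, B12->F; hits B1=F, B3=F, B4=T, B5=F, B7=T, B8=T, B9=S, B10=T, B11=F, B12=F
test 6 (h=12, x=10) fires B1->T, B2->F, B1->F, B3->T, B3->T, B3->T, B3->T, B3->T, B3->T, B3->F, B4->T, B5->T, B7->T, B9->S, ...; hits B1=T, B1=F, B2=F, B3=T, B3=F, B4=T, B5=T, B7=T, B8=T, B9=S, B10=F, B11=T, B12=F
test 7 (h=2, x=12) fires B1->F, B3->F, B4->T, B5->F, B7->T, B9->S, B8->T, B10->F, B11->T, B12->F; hits B1=F, B3=F, B4=T, B5=F, B7=T, B8=T, B9=S, B10=F, B11=T, B12=F
test 8 (h=10, x=9) fires B1->F, B3->F, B4->T, B5->T, B7->T, B9->S, B8->T, B10->F, B11->T, B12->F; hits B1=F, B3=F, B4=T, B5=T, B7=T, B8=T, B9=S, B10=F, B11=T, B12=F
pool-wide coverage (19 outcomes): B1=T, B1=F, B2=F, B3=T, B3=F, B4=T, B5=T, B5=F, B7=T, B7=F, B8=T, B8=F, B9=S, B9=E, B10=T, B10=F, B11=T, B11=F, B12=F
no size-1 subset reaches all 19 outcomes (best union: 13/19)
no size-2 subset reaches all 19 outcomes (best union: 17/19)
at size 3, {1, 3, 4} reaches all 19 outcomes; every lexicographically earlier size-3 subset fails
Answer: 1, 3, 4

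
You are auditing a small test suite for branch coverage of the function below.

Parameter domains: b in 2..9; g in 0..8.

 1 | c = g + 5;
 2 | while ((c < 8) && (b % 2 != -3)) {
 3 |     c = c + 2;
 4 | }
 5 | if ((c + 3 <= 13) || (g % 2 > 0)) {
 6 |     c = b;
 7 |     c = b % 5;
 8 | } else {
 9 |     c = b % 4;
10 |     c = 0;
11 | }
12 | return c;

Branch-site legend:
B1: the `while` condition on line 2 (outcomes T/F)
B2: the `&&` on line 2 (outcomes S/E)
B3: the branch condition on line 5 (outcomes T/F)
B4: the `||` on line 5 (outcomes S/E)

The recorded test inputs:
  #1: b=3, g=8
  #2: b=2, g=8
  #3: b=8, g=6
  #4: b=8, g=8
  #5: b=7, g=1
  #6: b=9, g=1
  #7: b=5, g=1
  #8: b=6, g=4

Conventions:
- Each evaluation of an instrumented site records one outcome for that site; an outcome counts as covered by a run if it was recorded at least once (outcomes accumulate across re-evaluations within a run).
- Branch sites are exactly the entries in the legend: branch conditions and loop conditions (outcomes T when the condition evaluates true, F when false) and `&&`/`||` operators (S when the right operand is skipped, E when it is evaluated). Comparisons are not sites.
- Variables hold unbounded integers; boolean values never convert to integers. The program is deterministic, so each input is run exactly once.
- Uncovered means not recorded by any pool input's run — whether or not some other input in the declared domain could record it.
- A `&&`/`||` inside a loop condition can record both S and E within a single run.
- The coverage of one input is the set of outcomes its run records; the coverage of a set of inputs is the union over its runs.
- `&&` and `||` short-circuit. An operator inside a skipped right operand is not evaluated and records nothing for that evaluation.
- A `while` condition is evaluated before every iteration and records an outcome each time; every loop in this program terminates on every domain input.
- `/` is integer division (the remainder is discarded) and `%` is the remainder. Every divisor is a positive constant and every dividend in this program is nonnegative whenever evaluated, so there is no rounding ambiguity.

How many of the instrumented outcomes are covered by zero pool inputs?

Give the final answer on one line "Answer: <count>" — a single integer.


run #1 (b=3, g=8) records B1=F, B2=S, B3=F, B4=E
run #2 (b=2, g=8) records B1=F, B2=S, B3=F, B4=E
run #3 (b=8, g=6) records B1=F, B2=S, B3=F, B4=E
run #4 (b=8, g=8) records B1=F, B2=S, B3=F, B4=E
run #5 (b=7, g=1) records B1=T, B1=F, B2=S, B2=E, B3=T, B4=S
run #6 (b=9, g=1) records B1=T, B1=F, B2=S, B2=E, B3=T, B4=S
run #7 (b=5, g=1) records B1=T, B1=F, B2=S, B2=E, B3=T, B4=S
run #8 (b=6, g=4) records B1=F, B2=S, B3=T, B4=S
union over the pool: B1=T, B1=F, B2=S, B2=E, B3=T, B3=F, B4=S, B4=E
uncovered (0 of 8): none
Answer: 0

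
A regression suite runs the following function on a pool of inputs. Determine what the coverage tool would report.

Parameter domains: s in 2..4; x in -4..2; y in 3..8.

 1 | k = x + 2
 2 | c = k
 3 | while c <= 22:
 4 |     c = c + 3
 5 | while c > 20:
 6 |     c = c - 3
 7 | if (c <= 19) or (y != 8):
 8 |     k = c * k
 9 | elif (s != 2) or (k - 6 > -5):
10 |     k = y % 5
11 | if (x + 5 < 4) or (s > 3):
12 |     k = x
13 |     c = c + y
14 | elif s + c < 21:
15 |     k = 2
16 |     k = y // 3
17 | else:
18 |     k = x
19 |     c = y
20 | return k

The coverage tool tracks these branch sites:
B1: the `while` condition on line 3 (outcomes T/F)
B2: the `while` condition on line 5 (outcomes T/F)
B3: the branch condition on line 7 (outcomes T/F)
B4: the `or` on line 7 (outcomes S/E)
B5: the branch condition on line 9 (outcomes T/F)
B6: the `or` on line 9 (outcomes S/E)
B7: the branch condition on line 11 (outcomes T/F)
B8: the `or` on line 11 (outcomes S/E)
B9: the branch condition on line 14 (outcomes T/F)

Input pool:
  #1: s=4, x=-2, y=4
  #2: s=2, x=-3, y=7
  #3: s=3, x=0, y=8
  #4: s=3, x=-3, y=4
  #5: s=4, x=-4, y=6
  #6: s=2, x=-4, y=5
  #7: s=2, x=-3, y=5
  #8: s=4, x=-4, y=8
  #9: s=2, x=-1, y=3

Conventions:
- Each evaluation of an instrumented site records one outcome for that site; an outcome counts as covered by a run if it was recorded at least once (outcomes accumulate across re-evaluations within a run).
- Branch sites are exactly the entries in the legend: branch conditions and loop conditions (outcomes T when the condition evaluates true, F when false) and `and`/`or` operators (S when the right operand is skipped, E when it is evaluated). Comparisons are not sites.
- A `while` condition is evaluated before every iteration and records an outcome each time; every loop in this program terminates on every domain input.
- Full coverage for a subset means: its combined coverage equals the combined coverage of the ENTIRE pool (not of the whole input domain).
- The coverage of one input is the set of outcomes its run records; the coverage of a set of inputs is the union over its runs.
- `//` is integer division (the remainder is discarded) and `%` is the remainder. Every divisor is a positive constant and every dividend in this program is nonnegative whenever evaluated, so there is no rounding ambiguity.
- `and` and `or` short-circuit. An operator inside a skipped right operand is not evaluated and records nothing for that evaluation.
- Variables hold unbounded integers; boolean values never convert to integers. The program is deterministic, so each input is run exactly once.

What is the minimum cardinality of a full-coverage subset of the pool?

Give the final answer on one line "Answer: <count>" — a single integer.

input #1 (s=4, x=-2, y=4): covers B1=T, B1=F, B2=T, B2=F, B3=T, B4=S, B7=T, B8=S
input #2 (s=2, x=-3, y=7): covers B1=T, B1=F, B2=T, B2=F, B3=T, B4=E, B7=T, B8=S
input #3 (s=3, x=0, y=8): covers B1=T, B1=F, B2=T, B2=F, B3=F, B4=E, B5=T, B6=S, B7=F, B8=E, B9=F
input #4 (s=3, x=-3, y=4): covers B1=T, B1=F, B2=T, B2=F, B3=T, B4=E, B7=T, B8=S
input #5 (s=4, x=-4, y=6): covers B1=T, B1=F, B2=T, B2=F, B3=T, B4=S, B7=T, B8=S
input #6 (s=2, x=-4, y=5): covers B1=T, B1=F, B2=T, B2=F, B3=T, B4=S, B7=T, B8=S
input #7 (s=2, x=-3, y=5): covers B1=T, B1=F, B2=T, B2=F, B3=T, B4=E, B7=T, B8=S
input #8 (s=4, x=-4, y=8): covers B1=T, B1=F, B2=T, B2=F, B3=T, B4=S, B7=T, B8=S
input #9 (s=2, x=-1, y=3): covers B1=T, B1=F, B2=T, B2=F, B3=T, B4=S, B7=F, B8=E, B9=F
together the pool reaches 15 outcomes: B1=T, B1=F, B2=T, B2=F, B3=T, B3=F, B4=S, B4=E, B5=T, B6=S, B7=T, B7=F, B8=S, B8=E, B9=F
no size-1 subset reaches all 15 outcomes (best union: 11/15)
the canonical winner is {1, 3}: size 2, full 15-outcome coverage, earliest index list among size-2 covers

Answer: 2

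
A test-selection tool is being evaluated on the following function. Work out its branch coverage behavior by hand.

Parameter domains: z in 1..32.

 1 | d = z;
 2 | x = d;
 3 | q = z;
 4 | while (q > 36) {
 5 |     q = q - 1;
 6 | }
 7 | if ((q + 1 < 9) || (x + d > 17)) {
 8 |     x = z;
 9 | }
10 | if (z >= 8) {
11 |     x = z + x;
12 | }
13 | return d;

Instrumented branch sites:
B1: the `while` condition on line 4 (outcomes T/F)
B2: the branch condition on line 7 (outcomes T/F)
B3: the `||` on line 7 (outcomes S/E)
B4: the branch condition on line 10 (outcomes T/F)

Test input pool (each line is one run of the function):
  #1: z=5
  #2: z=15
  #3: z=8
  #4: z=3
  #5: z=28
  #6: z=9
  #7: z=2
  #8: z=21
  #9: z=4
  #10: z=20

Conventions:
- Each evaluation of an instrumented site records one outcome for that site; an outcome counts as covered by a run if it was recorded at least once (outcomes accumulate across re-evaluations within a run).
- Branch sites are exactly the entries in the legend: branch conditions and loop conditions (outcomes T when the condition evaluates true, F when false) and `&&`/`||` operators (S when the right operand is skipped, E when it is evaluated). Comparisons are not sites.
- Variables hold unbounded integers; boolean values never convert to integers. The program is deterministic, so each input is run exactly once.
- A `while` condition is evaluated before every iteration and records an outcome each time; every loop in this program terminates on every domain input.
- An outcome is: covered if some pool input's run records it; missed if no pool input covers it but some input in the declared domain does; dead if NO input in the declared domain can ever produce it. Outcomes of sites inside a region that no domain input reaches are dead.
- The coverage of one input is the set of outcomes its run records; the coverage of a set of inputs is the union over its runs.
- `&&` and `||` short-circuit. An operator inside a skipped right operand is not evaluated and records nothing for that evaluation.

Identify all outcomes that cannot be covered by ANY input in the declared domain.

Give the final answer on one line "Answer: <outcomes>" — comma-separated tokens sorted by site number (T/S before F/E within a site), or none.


running all 32 domain inputs and tallying outcomes:
  B1=T: never recorded by any domain input -> dead
  reachable outcomes have witnesses, e.g. B1=F (e.g. z=1), B2=T (e.g. z=1), B2=F (e.g. z=8), B3=S (e.g. z=1)
Answer: B1=T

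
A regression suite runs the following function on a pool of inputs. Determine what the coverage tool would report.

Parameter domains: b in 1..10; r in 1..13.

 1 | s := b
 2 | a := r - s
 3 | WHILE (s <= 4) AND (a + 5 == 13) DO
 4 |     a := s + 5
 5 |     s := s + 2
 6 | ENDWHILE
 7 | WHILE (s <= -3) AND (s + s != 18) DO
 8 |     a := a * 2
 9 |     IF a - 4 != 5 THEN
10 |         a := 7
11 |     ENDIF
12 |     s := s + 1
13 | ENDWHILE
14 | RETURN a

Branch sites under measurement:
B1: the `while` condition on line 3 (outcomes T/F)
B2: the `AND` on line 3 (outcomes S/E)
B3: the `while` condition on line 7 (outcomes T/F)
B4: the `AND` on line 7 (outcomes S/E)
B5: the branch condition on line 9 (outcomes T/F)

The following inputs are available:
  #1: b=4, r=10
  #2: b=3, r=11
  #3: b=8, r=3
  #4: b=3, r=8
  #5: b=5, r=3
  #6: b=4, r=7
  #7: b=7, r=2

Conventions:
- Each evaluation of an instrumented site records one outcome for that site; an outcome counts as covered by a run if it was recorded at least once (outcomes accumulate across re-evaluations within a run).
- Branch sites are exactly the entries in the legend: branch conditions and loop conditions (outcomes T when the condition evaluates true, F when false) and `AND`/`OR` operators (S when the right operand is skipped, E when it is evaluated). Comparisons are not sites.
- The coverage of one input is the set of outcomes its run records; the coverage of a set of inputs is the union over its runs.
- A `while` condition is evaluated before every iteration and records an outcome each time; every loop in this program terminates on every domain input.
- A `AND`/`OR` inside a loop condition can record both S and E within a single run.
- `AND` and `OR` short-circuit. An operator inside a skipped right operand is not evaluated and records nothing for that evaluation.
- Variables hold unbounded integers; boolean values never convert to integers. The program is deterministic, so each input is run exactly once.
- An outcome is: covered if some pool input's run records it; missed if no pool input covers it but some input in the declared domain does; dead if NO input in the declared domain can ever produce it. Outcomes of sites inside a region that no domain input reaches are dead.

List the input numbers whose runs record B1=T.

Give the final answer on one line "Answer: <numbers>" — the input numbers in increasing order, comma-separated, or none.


input #1 (b=4, r=10): never hits B1=T
input #2 (b=3, r=11): hits B1=T
input #3 (b=8, r=3): never hits B1=T
input #4 (b=3, r=8): never hits B1=T
input #5 (b=5, r=3): never hits B1=T
input #6 (b=4, r=7): never hits B1=T
input #7 (b=7, r=2): never hits B1=T
Answer: 2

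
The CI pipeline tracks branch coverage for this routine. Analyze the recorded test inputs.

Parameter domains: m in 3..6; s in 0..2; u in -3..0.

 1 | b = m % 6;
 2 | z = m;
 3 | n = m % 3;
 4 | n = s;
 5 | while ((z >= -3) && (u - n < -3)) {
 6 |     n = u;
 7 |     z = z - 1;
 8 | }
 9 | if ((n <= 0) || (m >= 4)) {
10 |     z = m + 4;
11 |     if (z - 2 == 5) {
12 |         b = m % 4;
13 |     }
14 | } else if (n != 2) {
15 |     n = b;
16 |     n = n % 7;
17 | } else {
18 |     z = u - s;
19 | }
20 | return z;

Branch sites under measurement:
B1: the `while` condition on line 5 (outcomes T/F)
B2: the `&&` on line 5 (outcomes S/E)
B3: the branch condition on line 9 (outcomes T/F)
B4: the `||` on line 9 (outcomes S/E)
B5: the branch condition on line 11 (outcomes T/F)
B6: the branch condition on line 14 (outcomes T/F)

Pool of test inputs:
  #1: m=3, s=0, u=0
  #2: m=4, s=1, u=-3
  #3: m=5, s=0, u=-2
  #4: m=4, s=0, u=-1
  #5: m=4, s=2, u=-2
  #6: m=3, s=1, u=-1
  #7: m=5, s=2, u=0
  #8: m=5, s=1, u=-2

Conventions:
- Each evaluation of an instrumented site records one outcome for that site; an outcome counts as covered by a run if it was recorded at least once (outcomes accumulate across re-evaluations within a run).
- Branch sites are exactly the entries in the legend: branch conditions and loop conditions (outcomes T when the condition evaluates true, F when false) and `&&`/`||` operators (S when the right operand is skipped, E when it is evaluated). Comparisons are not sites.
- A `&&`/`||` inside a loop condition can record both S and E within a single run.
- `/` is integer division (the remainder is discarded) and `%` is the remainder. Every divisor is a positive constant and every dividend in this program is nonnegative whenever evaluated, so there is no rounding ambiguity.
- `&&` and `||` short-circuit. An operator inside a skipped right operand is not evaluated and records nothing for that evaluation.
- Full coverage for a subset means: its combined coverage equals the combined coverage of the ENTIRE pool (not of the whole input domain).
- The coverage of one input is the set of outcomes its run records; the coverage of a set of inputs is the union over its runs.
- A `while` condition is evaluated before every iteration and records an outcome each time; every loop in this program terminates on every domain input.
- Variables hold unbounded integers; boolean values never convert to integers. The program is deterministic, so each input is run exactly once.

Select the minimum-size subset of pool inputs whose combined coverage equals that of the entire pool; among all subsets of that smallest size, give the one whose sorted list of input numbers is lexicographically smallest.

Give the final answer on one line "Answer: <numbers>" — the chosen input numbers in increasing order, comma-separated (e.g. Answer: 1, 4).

test 1 (m=3, s=0, u=0) fires B2->E, B1->F, B4->S, B3->T, B5->T; hits B1=F, B2=E, B3=T, B4=S, B5=T
test 2 (m=4, s=1, u=-3) fires B2->E, B1->T, B2->E, B1->F, B4->S, B3->T, B5->F; hits B1=T, B1=F, B2=E, B3=T, B4=S, B5=F
test 3 (m=5, s=0, u=-2) fires B2->E, B1->F, B4->S, B3->T, B5->F; hits B1=F, B2=E, B3=T, B4=S, B5=F
test 4 (m=4, s=0, u=-1) fires B2->E, B1->F, B4->S, B3->T, B5->F; hits B1=F, B2=E, B3=T, B4=S, B5=F
test 5 (m=4, s=2, u=-2) fires B2->E, B1->T, B2->E, B1->F, B4->S, B3->T, B5->F; hits B1=T, B1=F, B2=E, B3=T, B4=S, B5=F
test 6 (m=3, s=1, u=-1) fires B2->E, B1->F, B4->E, B3->F, B6->T; hits B1=F, B2=E, B3=F, B4=E, B6=T
test 7 (m=5, s=2, u=0) fires B2->E, B1->F, B4->E, B3->T, B5->F; hits B1=F, B2=E, B3=T, B4=E, B5=F
test 8 (m=5, s=1, u=-2) fires B2->E, B1->F, B4->E, B3->T, B5->F; hits B1=F, B2=E, B3=T, B4=E, B5=F
union over all inputs: B1=T, B1=F, B2=E, B3=T, B3=F, B4=S, B4=E, B5=T, B5=F, B6=T (10 outcomes)
every size-1 subset falls short of the 10 outcomes (best: 6/10)
every size-2 subset falls short of the 10 outcomes (best: 9/10)
size 3: inputs {1, 2, 6} cover all 10 outcomes, and no lexicographically smaller subset of this size does

Answer: 1, 2, 6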